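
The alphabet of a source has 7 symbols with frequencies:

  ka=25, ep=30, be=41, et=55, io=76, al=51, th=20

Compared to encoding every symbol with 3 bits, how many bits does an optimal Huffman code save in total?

Fixed-length: 3 bits × 298 symbols = 894 bits.
Huffman merges:
combine th(20), ka(25) → 45
combine ep(30), be(41) → 71
combine 45, al(51) → 96
combine et(55), 71 → 126
combine io(76), 96 → 172
combine 126, 172 → 298
Huffman total = 45 + 71 + 96 + 126 + 172 + 298 = 808 bits.
Saving = 894 − 808 = 86 bits.

86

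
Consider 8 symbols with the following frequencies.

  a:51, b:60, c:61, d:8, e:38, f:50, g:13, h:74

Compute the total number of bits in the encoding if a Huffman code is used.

Greedily combine the two least-frequent nodes:
d(8) + g(13) → 21
21 + e(38) → 59
f(50) + a(51) → 101
59 + b(60) → 119
c(61) + h(74) → 135
101 + 119 → 220
135 + 220 → 355
Each symbol's bit-cost is frequency × depth; summing gives 1010 bits (equivalently 21 + 59 + 101 + 119 + 135 + 220 + 355).

1010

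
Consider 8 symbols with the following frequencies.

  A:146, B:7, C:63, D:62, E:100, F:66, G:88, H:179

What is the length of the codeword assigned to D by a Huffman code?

4

Huffman merges, smallest pair first:
merge B(7) and D(62): 69
merge C(63) and F(66): 129
merge 69 and G(88): 157
merge E(100) and 129: 229
merge A(146) and 157: 303
merge H(179) and 229: 408
merge 303 and 408: 711
The subtree containing D is merged 4 times, so code length = 4.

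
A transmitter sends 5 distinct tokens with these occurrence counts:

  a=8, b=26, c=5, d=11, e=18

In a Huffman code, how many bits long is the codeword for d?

3

Repeatedly merge the two smallest:
c(5) + a(8) → 13
d(11) + 13 → 24
e(18) + 24 → 42
b(26) + 42 → 68
The subtree containing d is merged 3 times, so code length = 3.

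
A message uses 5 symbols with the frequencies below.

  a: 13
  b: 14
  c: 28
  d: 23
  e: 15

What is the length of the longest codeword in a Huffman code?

Merge the two lowest-weight nodes at each step:
a(13) + b(14) → 27
e(15) + d(23) → 38
27 + c(28) → 55
38 + 55 → 93
The first pair merged (a, b) ends up deepest, at depth 3.

3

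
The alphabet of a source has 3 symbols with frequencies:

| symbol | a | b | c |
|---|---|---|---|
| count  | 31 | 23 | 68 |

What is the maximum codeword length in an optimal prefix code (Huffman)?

Merge the two lowest-weight nodes at each step:
b(23) + a(31) → 54
54 + c(68) → 122
The rarest symbols sit at the bottom; the longest codeword is 2 bits.

2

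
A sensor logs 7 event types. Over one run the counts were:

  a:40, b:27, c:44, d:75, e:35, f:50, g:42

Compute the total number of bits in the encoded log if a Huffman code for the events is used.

864

Merge the two smallest weights repeatedly:
b(27) + e(35) → 62
a(40) + g(42) → 82
c(44) + f(50) → 94
62 + d(75) → 137
82 + 94 → 176
137 + 176 → 313
Each symbol's bit-cost is frequency × depth; summing gives 864 bits (equivalently 62 + 82 + 94 + 137 + 176 + 313).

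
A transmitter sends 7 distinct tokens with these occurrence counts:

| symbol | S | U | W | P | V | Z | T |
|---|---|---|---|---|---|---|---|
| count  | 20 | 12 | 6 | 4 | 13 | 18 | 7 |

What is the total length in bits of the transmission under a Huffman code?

212

Greedily combine the two least-frequent nodes:
P(4) + W(6) → 10
T(7) + 10 → 17
U(12) + V(13) → 25
17 + Z(18) → 35
S(20) + 25 → 45
35 + 45 → 80
Total encoded bits = sum of merged weights = 10 + 17 + 25 + 35 + 45 + 80 = 212.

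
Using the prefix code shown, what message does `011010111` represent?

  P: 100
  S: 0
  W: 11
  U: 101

SWSUW

Read left to right; each codeword is recognised as soon as it completes (prefix code):
  0→S | 11→W | 0→S | 101→U | 11→W
Decoded message: SWSUW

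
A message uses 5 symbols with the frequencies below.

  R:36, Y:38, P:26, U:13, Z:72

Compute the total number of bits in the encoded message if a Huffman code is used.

409

Greedily combine the two least-frequent nodes:
combine U(13), P(26) → 39
combine R(36), Y(38) → 74
combine 39, Z(72) → 111
combine 74, 111 → 185
Total encoded bits = sum of merged weights = 39 + 74 + 111 + 185 = 409.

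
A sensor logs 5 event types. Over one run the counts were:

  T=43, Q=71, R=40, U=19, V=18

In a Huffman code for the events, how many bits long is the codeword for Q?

2

Build the tree from the bottom:
merge V(18) and U(19): 37
merge 37 and R(40): 77
merge T(43) and Q(71): 114
merge 77 and 114: 191
The subtree containing Q is merged 2 times, so code length = 2.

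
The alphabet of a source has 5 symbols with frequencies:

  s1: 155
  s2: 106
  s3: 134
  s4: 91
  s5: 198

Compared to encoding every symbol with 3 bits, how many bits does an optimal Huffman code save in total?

487

Fixed-length: 3 bits × 684 symbols = 2052 bits.
Huffman merges:
combine s4(91), s2(106) → 197
combine s3(134), s1(155) → 289
combine 197, s5(198) → 395
combine 289, 395 → 684
Huffman total = 197 + 289 + 395 + 684 = 1565 bits.
Saving = 2052 − 1565 = 487 bits.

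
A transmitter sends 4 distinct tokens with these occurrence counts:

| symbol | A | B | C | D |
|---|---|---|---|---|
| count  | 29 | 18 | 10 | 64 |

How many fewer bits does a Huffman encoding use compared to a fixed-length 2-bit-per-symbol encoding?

36

Fixed-length: 2 bits × 121 symbols = 242 bits.
Huffman merges:
C(10) + B(18) → 28
28 + A(29) → 57
57 + D(64) → 121
Huffman total = 28 + 57 + 121 = 206 bits.
Saving = 242 − 206 = 36 bits.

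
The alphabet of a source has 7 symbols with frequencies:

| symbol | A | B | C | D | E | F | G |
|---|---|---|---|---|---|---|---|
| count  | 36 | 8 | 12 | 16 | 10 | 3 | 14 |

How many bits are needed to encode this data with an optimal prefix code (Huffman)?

256

Merge the two smallest weights repeatedly:
combine F(3), B(8) → 11
combine E(10), 11 → 21
combine C(12), G(14) → 26
combine D(16), 21 → 37
combine 26, A(36) → 62
combine 37, 62 → 99
The encoded length is the sum of every internal node's weight: 11 + 21 + 26 + 37 + 62 + 99 = 256 bits.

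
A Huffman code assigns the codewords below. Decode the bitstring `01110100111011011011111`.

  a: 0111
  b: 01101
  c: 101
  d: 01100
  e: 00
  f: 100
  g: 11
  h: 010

ahabcgg

Read left to right; each codeword is recognised as soon as it completes (prefix code):
  0111→a | 010→h | 0111→a | 01101→b | 101→c | 11→g | 11→g
Decoded message: ahabcgg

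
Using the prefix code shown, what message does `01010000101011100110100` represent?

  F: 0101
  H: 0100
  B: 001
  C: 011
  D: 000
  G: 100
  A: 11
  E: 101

Read left to right; each codeword is recognised as soon as it completes (prefix code):
  0101→F | 000→D | 0101→F | 011→C | 100→G | 11→A | 0100→H
Decoded message: FDFCGAH

FDFCGAH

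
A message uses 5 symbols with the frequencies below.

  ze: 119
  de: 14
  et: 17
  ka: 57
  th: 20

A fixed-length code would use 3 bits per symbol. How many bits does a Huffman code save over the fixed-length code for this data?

264

Fixed-length: 3 bits × 227 symbols = 681 bits.
Huffman merges:
combine de(14), et(17) → 31
combine th(20), 31 → 51
combine 51, ka(57) → 108
combine 108, ze(119) → 227
Huffman total = 31 + 51 + 108 + 227 = 417 bits.
Saving = 681 − 417 = 264 bits.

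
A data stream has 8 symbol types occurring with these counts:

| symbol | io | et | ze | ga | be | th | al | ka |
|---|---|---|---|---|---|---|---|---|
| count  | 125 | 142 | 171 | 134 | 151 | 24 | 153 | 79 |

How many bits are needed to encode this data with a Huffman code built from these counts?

2869

Merge the two smallest weights repeatedly:
th(24) + ka(79) → 103
103 + io(125) → 228
ga(134) + et(142) → 276
be(151) + al(153) → 304
ze(171) + 228 → 399
276 + 304 → 580
399 + 580 → 979
Each symbol's bit-cost is frequency × depth; summing gives 2869 bits (equivalently 103 + 228 + 276 + 304 + 399 + 580 + 979).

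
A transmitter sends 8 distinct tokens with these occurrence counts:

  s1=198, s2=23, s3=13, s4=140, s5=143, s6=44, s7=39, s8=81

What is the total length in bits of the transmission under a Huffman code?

Build the Huffman tree bottom-up:
merge s3(13) and s2(23): 36
merge 36 and s7(39): 75
merge s6(44) and 75: 119
merge s8(81) and 119: 200
merge s4(140) and s5(143): 283
merge s1(198) and 200: 398
merge 283 and 398: 681
Each symbol's bit-cost is frequency × depth; summing gives 1792 bits (equivalently 36 + 75 + 119 + 200 + 283 + 398 + 681).

1792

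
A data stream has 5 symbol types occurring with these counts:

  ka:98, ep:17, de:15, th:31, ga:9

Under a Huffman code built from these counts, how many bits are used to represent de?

Build the tree from the bottom:
ga(9) + de(15) → 24
ep(17) + 24 → 41
th(31) + 41 → 72
72 + ka(98) → 170
de's leaf is at depth 4, giving a 4-bit codeword.

4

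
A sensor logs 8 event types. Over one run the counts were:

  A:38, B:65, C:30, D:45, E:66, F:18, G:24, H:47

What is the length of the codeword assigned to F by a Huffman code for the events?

Repeatedly merge the two smallest:
merge F(18) and G(24): 42
merge C(30) and A(38): 68
merge 42 and D(45): 87
merge H(47) and B(65): 112
merge E(66) and 68: 134
merge 87 and 112: 199
merge 134 and 199: 333
The subtree containing F is merged 4 times, so code length = 4.

4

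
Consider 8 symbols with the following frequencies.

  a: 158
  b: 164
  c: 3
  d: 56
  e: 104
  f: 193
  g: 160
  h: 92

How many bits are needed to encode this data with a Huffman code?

Greedily combine the two least-frequent nodes:
combine c(3), d(56) → 59
combine 59, h(92) → 151
combine e(104), 151 → 255
combine a(158), g(160) → 318
combine b(164), f(193) → 357
combine 255, 318 → 573
combine 357, 573 → 930
Each symbol's bit-cost is frequency × depth; summing gives 2643 bits (equivalently 59 + 151 + 255 + 318 + 357 + 573 + 930).

2643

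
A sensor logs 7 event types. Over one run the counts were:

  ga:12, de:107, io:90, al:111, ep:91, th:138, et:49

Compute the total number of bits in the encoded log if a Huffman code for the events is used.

1606

Build the Huffman tree bottom-up:
combine ga(12), et(49) → 61
combine 61, io(90) → 151
combine ep(91), de(107) → 198
combine al(111), th(138) → 249
combine 151, 198 → 349
combine 249, 349 → 598
Each symbol's bit-cost is frequency × depth; summing gives 1606 bits (equivalently 61 + 151 + 198 + 249 + 349 + 598).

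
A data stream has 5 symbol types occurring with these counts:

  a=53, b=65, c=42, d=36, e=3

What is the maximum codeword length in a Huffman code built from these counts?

3

Merge the two lowest-weight nodes at each step:
merge e(3) and d(36): 39
merge 39 and c(42): 81
merge a(53) and b(65): 118
merge 81 and 118: 199
The rarest symbols sit at the bottom; the longest codeword is 3 bits.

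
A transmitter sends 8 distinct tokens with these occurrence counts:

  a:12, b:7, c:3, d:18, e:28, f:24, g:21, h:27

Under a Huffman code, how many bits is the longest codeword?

Merge the two lowest-weight nodes at each step:
c(3) + b(7) → 10
10 + a(12) → 22
d(18) + g(21) → 39
22 + f(24) → 46
h(27) + e(28) → 55
39 + 46 → 85
55 + 85 → 140
The first pair merged (c, b) ends up deepest, at depth 5.

5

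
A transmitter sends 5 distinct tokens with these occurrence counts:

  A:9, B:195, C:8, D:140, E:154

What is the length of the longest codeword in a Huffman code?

Merge the two lowest-weight nodes at each step:
combine C(8), A(9) → 17
combine 17, D(140) → 157
combine E(154), 157 → 311
combine B(195), 311 → 506
The first pair merged (C, A) ends up deepest, at depth 4.

4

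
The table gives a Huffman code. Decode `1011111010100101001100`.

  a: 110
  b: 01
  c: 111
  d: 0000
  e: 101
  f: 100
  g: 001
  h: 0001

Read left to right; each codeword is recognised as soon as it completes (prefix code):
  101→e | 111→c | 101→e | 01→b | 001→g | 01→b | 001→g | 100→f
Decoded message: ecebgbgf

ecebgbgf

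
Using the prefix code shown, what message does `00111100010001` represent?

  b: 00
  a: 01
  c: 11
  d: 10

Read left to right; each codeword is recognised as soon as it completes (prefix code):
  00→b | 11→c | 11→c | 00→b | 01→a | 00→b | 01→a
Decoded message: bccbaba

bccbaba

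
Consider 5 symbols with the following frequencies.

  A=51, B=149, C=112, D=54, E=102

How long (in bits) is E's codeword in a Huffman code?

2

Huffman merges, smallest pair first:
A(51) + D(54) → 105
E(102) + 105 → 207
C(112) + B(149) → 261
207 + 261 → 468
E sits 2 levels below the root, so its codeword is 2 bits.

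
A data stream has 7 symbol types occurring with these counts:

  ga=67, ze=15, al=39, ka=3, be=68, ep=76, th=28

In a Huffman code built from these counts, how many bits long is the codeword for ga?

Repeatedly merge the two smallest:
merge ka(3) and ze(15): 18
merge 18 and th(28): 46
merge al(39) and 46: 85
merge ga(67) and be(68): 135
merge ep(76) and 85: 161
merge 135 and 161: 296
The subtree containing ga is merged 2 times, so code length = 2.

2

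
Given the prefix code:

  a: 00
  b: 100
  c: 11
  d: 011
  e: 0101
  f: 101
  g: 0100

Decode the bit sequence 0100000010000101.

Read left to right; each codeword is recognised as soon as it completes (prefix code):
  0100→g | 00→a | 00→a | 100→b | 00→a | 101→f
Decoded message: gaabaf

gaabaf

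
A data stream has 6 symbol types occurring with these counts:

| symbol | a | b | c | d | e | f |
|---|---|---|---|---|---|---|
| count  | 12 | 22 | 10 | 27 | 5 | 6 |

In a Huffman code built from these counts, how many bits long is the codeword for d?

Repeatedly merge the two smallest:
combine e(5), f(6) → 11
combine c(10), 11 → 21
combine a(12), 21 → 33
combine b(22), d(27) → 49
combine 33, 49 → 82
d's leaf is at depth 2, giving a 2-bit codeword.

2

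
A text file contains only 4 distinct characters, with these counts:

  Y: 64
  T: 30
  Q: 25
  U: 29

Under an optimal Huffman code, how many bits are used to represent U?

3

Repeatedly merge the two smallest:
combine Q(25), U(29) → 54
combine T(30), 54 → 84
combine Y(64), 84 → 148
The subtree containing U is merged 3 times, so code length = 3.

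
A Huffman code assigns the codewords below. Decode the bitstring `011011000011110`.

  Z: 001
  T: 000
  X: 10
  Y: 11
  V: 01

VXYTVYX

Read left to right; each codeword is recognised as soon as it completes (prefix code):
  01→V | 10→X | 11→Y | 000→T | 01→V | 11→Y | 10→X
Decoded message: VXYTVYX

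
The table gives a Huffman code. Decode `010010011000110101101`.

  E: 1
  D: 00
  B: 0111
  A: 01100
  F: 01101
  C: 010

Read left to right; each codeword is recognised as soon as it completes (prefix code):
  010→C | 010→C | 01100→A | 01101→F | 01101→F
Decoded message: CCAFF

CCAFF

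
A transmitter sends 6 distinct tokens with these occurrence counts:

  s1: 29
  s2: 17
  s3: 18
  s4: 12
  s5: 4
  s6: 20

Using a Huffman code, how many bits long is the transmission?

Build the Huffman tree bottom-up:
s5(4) + s4(12) → 16
16 + s2(17) → 33
s3(18) + s6(20) → 38
s1(29) + 33 → 62
38 + 62 → 100
The encoded length is the sum of every internal node's weight: 16 + 33 + 38 + 62 + 100 = 249 bits.

249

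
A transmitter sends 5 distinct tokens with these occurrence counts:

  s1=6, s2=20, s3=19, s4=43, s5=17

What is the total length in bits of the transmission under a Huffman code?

Merge the two smallest weights repeatedly:
s1(6) + s5(17) → 23
s3(19) + s2(20) → 39
23 + 39 → 62
s4(43) + 62 → 105
The encoded length is the sum of every internal node's weight: 23 + 39 + 62 + 105 = 229 bits.

229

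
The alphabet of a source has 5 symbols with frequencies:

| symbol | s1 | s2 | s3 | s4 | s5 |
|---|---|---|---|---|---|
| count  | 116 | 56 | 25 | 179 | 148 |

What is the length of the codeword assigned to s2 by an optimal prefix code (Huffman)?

Build the tree from the bottom:
merge s3(25) and s2(56): 81
merge 81 and s1(116): 197
merge s5(148) and s4(179): 327
merge 197 and 327: 524
s2's leaf is at depth 3, giving a 3-bit codeword.

3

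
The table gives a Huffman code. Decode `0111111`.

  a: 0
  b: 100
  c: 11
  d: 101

accc

Read left to right; each codeword is recognised as soon as it completes (prefix code):
  0→a | 11→c | 11→c | 11→c
Decoded message: accc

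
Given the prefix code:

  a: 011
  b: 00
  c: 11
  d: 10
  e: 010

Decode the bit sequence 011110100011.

acebc

Read left to right; each codeword is recognised as soon as it completes (prefix code):
  011→a | 11→c | 010→e | 00→b | 11→c
Decoded message: acebc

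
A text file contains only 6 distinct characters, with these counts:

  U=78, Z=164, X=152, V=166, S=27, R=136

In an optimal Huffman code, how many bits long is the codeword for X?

Repeatedly merge the two smallest:
combine S(27), U(78) → 105
combine 105, R(136) → 241
combine X(152), Z(164) → 316
combine V(166), 241 → 407
combine 316, 407 → 723
X's leaf is at depth 2, giving a 2-bit codeword.

2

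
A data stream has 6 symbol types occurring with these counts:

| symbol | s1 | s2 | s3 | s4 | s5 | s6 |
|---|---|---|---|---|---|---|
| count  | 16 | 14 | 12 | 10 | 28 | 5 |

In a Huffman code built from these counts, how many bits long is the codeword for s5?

2

Build the tree from the bottom:
merge s6(5) and s4(10): 15
merge s3(12) and s2(14): 26
merge 15 and s1(16): 31
merge 26 and s5(28): 54
merge 31 and 54: 85
s5 sits 2 levels below the root, so its codeword is 2 bits.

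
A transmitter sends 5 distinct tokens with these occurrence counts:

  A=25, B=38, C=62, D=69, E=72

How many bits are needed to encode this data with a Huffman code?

595

Greedily combine the two least-frequent nodes:
A(25) + B(38) → 63
C(62) + 63 → 125
D(69) + E(72) → 141
125 + 141 → 266
Each symbol's bit-cost is frequency × depth; summing gives 595 bits (equivalently 63 + 125 + 141 + 266).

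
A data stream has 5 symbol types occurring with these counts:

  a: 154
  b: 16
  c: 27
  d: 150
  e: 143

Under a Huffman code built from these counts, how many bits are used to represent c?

3

Repeatedly merge the two smallest:
merge b(16) and c(27): 43
merge 43 and e(143): 186
merge d(150) and a(154): 304
merge 186 and 304: 490
The subtree containing c is merged 3 times, so code length = 3.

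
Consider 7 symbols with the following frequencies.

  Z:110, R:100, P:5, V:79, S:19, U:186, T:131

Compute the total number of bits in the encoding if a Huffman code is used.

Merge the two smallest weights repeatedly:
merge P(5) and S(19): 24
merge 24 and V(79): 103
merge R(100) and 103: 203
merge Z(110) and T(131): 241
merge U(186) and 203: 389
merge 241 and 389: 630
Total encoded bits = sum of merged weights = 24 + 103 + 203 + 241 + 389 + 630 = 1590.

1590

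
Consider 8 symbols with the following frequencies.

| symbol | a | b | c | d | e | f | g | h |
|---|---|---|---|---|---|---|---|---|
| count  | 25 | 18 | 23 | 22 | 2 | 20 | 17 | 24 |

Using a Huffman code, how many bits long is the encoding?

Merge the two smallest weights repeatedly:
merge e(2) and g(17): 19
merge b(18) and 19: 37
merge f(20) and d(22): 42
merge c(23) and h(24): 47
merge a(25) and 37: 62
merge 42 and 47: 89
merge 62 and 89: 151
Total encoded bits = sum of merged weights = 19 + 37 + 42 + 47 + 62 + 89 + 151 = 447.

447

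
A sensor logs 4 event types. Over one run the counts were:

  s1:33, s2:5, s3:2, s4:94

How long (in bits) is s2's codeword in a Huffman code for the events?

3

Build the tree from the bottom:
combine s3(2), s2(5) → 7
combine 7, s1(33) → 40
combine 40, s4(94) → 134
The subtree containing s2 is merged 3 times, so code length = 3.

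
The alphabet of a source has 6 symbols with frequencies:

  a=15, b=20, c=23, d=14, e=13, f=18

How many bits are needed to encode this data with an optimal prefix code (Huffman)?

266

Greedily combine the two least-frequent nodes:
e(13) + d(14) → 27
a(15) + f(18) → 33
b(20) + c(23) → 43
27 + 33 → 60
43 + 60 → 103
Each symbol's bit-cost is frequency × depth; summing gives 266 bits (equivalently 27 + 33 + 43 + 60 + 103).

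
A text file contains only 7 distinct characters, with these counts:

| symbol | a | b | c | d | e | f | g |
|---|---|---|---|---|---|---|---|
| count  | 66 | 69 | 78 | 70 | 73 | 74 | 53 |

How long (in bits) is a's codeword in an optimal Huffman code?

3

Huffman merges, smallest pair first:
combine g(53), a(66) → 119
combine b(69), d(70) → 139
combine e(73), f(74) → 147
combine c(78), 119 → 197
combine 139, 147 → 286
combine 197, 286 → 483
The subtree containing a is merged 3 times, so code length = 3.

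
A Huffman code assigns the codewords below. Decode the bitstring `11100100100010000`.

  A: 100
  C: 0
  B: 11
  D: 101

Read left to right; each codeword is recognised as soon as it completes (prefix code):
  11→B | 100→A | 100→A | 100→A | 0→C | 100→A | 0→C | 0→C
Decoded message: BAAACACC

BAAACACC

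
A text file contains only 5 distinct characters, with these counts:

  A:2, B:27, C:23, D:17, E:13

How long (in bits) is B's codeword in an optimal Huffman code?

Build the tree from the bottom:
A(2) + E(13) → 15
15 + D(17) → 32
C(23) + B(27) → 50
32 + 50 → 82
The subtree containing B is merged 2 times, so code length = 2.

2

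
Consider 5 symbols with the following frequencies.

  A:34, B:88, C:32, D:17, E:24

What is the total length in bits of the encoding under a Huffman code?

Merge the two smallest weights repeatedly:
merge D(17) and E(24): 41
merge C(32) and A(34): 66
merge 41 and 66: 107
merge B(88) and 107: 195
Each symbol's bit-cost is frequency × depth; summing gives 409 bits (equivalently 41 + 66 + 107 + 195).

409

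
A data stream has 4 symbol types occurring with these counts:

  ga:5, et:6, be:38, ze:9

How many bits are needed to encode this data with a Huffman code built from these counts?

Build the Huffman tree bottom-up:
ga(5) + et(6) → 11
ze(9) + 11 → 20
20 + be(38) → 58
The encoded length is the sum of every internal node's weight: 11 + 20 + 58 = 89 bits.

89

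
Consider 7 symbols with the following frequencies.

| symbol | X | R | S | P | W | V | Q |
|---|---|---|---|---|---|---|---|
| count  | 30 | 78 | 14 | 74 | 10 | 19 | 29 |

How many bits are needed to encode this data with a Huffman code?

Merge the two smallest weights repeatedly:
combine W(10), S(14) → 24
combine V(19), 24 → 43
combine Q(29), X(30) → 59
combine 43, 59 → 102
combine P(74), R(78) → 152
combine 102, 152 → 254
Total encoded bits = sum of merged weights = 24 + 43 + 59 + 102 + 152 + 254 = 634.

634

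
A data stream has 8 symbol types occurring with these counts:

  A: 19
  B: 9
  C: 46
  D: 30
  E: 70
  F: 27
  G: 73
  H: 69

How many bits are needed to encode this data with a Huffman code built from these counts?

969

Build the Huffman tree bottom-up:
merge B(9) and A(19): 28
merge F(27) and 28: 55
merge D(30) and C(46): 76
merge 55 and H(69): 124
merge E(70) and G(73): 143
merge 76 and 124: 200
merge 143 and 200: 343
Each symbol's bit-cost is frequency × depth; summing gives 969 bits (equivalently 28 + 55 + 76 + 124 + 143 + 200 + 343).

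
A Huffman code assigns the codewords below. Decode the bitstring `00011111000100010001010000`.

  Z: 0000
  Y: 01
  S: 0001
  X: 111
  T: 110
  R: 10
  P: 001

SXRPSSYZ

Read left to right; each codeword is recognised as soon as it completes (prefix code):
  0001→S | 111→X | 10→R | 001→P | 0001→S | 0001→S | 01→Y | 0000→Z
Decoded message: SXRPSSYZ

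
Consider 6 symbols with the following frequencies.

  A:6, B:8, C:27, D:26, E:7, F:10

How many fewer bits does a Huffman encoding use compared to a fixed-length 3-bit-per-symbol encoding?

Fixed-length: 3 bits × 84 symbols = 252 bits.
Huffman merges:
merge A(6) and E(7): 13
merge B(8) and F(10): 18
merge 13 and 18: 31
merge D(26) and C(27): 53
merge 31 and 53: 84
Huffman total = 13 + 18 + 31 + 53 + 84 = 199 bits.
Saving = 252 − 199 = 53 bits.

53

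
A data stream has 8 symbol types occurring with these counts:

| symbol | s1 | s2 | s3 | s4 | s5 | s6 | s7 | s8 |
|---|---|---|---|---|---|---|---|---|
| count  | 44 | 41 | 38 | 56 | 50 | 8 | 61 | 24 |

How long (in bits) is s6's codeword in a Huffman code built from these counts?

Huffman merges, smallest pair first:
merge s6(8) and s8(24): 32
merge 32 and s3(38): 70
merge s2(41) and s1(44): 85
merge s5(50) and s4(56): 106
merge s7(61) and 70: 131
merge 85 and 106: 191
merge 131 and 191: 322
s6's leaf is at depth 4, giving a 4-bit codeword.

4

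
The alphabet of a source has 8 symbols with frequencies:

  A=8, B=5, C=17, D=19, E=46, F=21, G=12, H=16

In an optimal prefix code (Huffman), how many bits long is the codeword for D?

3

Repeatedly merge the two smallest:
combine B(5), A(8) → 13
combine G(12), 13 → 25
combine H(16), C(17) → 33
combine D(19), F(21) → 40
combine 25, 33 → 58
combine 40, E(46) → 86
combine 58, 86 → 144
D's leaf is at depth 3, giving a 3-bit codeword.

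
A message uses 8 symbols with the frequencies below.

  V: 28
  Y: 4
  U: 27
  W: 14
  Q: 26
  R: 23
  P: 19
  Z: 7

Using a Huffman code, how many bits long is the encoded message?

425

Merge the two smallest weights repeatedly:
merge Y(4) and Z(7): 11
merge 11 and W(14): 25
merge P(19) and R(23): 42
merge 25 and Q(26): 51
merge U(27) and V(28): 55
merge 42 and 51: 93
merge 55 and 93: 148
The encoded length is the sum of every internal node's weight: 11 + 25 + 42 + 51 + 55 + 93 + 148 = 425 bits.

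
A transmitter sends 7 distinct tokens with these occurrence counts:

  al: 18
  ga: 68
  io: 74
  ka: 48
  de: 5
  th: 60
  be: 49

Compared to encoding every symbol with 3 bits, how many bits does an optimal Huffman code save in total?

119

Fixed-length: 3 bits × 322 symbols = 966 bits.
Huffman merges:
de(5) + al(18) → 23
23 + ka(48) → 71
be(49) + th(60) → 109
ga(68) + 71 → 139
io(74) + 109 → 183
139 + 183 → 322
Huffman total = 23 + 71 + 109 + 139 + 183 + 322 = 847 bits.
Saving = 966 − 847 = 119 bits.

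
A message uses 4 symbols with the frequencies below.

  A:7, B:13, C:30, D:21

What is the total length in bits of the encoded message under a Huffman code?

Build the Huffman tree bottom-up:
merge A(7) and B(13): 20
merge 20 and D(21): 41
merge C(30) and 41: 71
Total encoded bits = sum of merged weights = 20 + 41 + 71 = 132.

132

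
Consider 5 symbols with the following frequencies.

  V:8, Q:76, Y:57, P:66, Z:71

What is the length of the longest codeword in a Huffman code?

Merge the two lowest-weight nodes at each step:
combine V(8), Y(57) → 65
combine 65, P(66) → 131
combine Z(71), Q(76) → 147
combine 131, 147 → 278
The first pair merged (V, Y) ends up deepest, at depth 3.

3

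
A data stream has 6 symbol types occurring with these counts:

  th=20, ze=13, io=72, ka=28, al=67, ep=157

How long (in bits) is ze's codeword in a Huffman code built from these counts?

5

Repeatedly merge the two smallest:
ze(13) + th(20) → 33
ka(28) + 33 → 61
61 + al(67) → 128
io(72) + 128 → 200
ep(157) + 200 → 357
ze sits 5 levels below the root, so its codeword is 5 bits.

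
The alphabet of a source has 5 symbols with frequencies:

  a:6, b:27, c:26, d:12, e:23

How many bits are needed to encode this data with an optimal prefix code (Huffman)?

206

Build the Huffman tree bottom-up:
merge a(6) and d(12): 18
merge 18 and e(23): 41
merge c(26) and b(27): 53
merge 41 and 53: 94
Each symbol's bit-cost is frequency × depth; summing gives 206 bits (equivalently 18 + 41 + 53 + 94).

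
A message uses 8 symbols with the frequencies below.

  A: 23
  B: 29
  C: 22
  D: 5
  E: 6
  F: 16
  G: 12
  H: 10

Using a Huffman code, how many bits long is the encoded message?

349

Greedily combine the two least-frequent nodes:
combine D(5), E(6) → 11
combine H(10), 11 → 21
combine G(12), F(16) → 28
combine 21, C(22) → 43
combine A(23), 28 → 51
combine B(29), 43 → 72
combine 51, 72 → 123
The encoded length is the sum of every internal node's weight: 11 + 21 + 28 + 43 + 51 + 72 + 123 = 349 bits.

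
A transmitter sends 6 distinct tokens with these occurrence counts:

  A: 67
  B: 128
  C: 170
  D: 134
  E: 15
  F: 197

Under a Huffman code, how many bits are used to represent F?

2

Repeatedly merge the two smallest:
E(15) + A(67) → 82
82 + B(128) → 210
D(134) + C(170) → 304
F(197) + 210 → 407
304 + 407 → 711
The subtree containing F is merged 2 times, so code length = 2.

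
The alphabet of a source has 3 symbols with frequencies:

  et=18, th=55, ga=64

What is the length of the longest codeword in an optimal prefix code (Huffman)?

Merge the two lowest-weight nodes at each step:
combine et(18), th(55) → 73
combine ga(64), 73 → 137
The rarest symbols sit at the bottom; the longest codeword is 2 bits.

2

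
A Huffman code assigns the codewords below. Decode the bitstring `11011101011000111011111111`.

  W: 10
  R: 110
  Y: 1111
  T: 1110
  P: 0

RTWRPPTYY

Read left to right; each codeword is recognised as soon as it completes (prefix code):
  110→R | 1110→T | 10→W | 110→R | 0→P | 0→P | 1110→T | 1111→Y | 1111→Y
Decoded message: RTWRPPTYY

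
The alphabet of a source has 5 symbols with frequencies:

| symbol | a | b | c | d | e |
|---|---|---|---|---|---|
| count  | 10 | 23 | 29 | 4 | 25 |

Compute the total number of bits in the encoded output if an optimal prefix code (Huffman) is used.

Build the Huffman tree bottom-up:
combine d(4), a(10) → 14
combine 14, b(23) → 37
combine e(25), c(29) → 54
combine 37, 54 → 91
Each symbol's bit-cost is frequency × depth; summing gives 196 bits (equivalently 14 + 37 + 54 + 91).

196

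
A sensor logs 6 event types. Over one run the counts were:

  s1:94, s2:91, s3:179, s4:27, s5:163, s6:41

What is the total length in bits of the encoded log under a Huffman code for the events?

1417

Greedily combine the two least-frequent nodes:
combine s4(27), s6(41) → 68
combine 68, s2(91) → 159
combine s1(94), 159 → 253
combine s5(163), s3(179) → 342
combine 253, 342 → 595
Total encoded bits = sum of merged weights = 68 + 159 + 253 + 342 + 595 = 1417.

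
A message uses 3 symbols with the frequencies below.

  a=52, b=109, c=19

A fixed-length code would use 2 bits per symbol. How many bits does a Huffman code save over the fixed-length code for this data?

109

Fixed-length: 2 bits × 180 symbols = 360 bits.
Huffman merges:
c(19) + a(52) → 71
71 + b(109) → 180
Huffman total = 71 + 180 = 251 bits.
Saving = 360 − 251 = 109 bits.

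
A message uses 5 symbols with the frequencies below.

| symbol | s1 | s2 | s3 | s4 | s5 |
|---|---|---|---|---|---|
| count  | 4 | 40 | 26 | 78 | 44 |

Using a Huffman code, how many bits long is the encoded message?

406

Build the Huffman tree bottom-up:
combine s1(4), s3(26) → 30
combine 30, s2(40) → 70
combine s5(44), 70 → 114
combine s4(78), 114 → 192
Total encoded bits = sum of merged weights = 30 + 70 + 114 + 192 = 406.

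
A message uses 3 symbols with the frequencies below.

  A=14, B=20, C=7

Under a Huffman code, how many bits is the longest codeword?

Merge the two lowest-weight nodes at each step:
combine C(7), A(14) → 21
combine B(20), 21 → 41
The rarest symbols sit at the bottom; the longest codeword is 2 bits.

2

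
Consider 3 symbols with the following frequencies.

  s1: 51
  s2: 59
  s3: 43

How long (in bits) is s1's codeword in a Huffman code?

Build the tree from the bottom:
merge s3(43) and s1(51): 94
merge s2(59) and 94: 153
s1 sits 2 levels below the root, so its codeword is 2 bits.

2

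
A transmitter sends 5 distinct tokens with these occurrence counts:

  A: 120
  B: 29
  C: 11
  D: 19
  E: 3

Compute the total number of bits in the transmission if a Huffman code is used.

291

Merge the two smallest weights repeatedly:
E(3) + C(11) → 14
14 + D(19) → 33
B(29) + 33 → 62
62 + A(120) → 182
Total encoded bits = sum of merged weights = 14 + 33 + 62 + 182 = 291.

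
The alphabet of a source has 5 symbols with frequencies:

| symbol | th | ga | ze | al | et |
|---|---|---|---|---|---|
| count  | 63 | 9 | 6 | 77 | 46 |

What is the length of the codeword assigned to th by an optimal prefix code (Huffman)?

Build the tree from the bottom:
merge ze(6) and ga(9): 15
merge 15 and et(46): 61
merge 61 and th(63): 124
merge al(77) and 124: 201
th sits 2 levels below the root, so its codeword is 2 bits.

2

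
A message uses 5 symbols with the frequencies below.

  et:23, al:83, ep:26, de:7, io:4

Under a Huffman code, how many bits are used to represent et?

3

Repeatedly merge the two smallest:
io(4) + de(7) → 11
11 + et(23) → 34
ep(26) + 34 → 60
60 + al(83) → 143
et sits 3 levels below the root, so its codeword is 3 bits.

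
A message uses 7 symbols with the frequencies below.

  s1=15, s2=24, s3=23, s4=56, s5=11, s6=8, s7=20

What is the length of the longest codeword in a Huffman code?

4

Merge the two lowest-weight nodes at each step:
combine s6(8), s5(11) → 19
combine s1(15), 19 → 34
combine s7(20), s3(23) → 43
combine s2(24), 34 → 58
combine 43, s4(56) → 99
combine 58, 99 → 157
Maximum depth reached is 4.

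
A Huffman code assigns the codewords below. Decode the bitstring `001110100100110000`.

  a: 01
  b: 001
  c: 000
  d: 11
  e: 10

bdabbec

Read left to right; each codeword is recognised as soon as it completes (prefix code):
  001→b | 11→d | 01→a | 001→b | 001→b | 10→e | 000→c
Decoded message: bdabbec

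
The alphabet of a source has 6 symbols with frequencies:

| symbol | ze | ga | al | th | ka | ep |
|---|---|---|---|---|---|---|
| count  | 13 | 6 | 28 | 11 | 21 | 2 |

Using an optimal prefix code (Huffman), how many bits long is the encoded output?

189

Merge the two smallest weights repeatedly:
merge ep(2) and ga(6): 8
merge 8 and th(11): 19
merge ze(13) and 19: 32
merge ka(21) and al(28): 49
merge 32 and 49: 81
Total encoded bits = sum of merged weights = 8 + 19 + 32 + 49 + 81 = 189.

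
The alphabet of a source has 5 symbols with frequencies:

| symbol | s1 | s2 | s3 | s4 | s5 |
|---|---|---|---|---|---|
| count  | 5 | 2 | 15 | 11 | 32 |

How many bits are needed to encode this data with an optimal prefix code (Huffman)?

123

Merge the two smallest weights repeatedly:
s2(2) + s1(5) → 7
7 + s4(11) → 18
s3(15) + 18 → 33
s5(32) + 33 → 65
Total encoded bits = sum of merged weights = 7 + 18 + 33 + 65 = 123.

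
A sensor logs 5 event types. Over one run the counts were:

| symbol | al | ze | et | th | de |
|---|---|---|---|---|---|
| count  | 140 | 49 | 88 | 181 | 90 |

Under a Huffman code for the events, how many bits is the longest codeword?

Merge the two lowest-weight nodes at each step:
combine ze(49), et(88) → 137
combine de(90), 137 → 227
combine al(140), th(181) → 321
combine 227, 321 → 548
Maximum depth reached is 3.

3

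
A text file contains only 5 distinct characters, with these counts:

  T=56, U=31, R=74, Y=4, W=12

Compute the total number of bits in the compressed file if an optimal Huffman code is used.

Build the Huffman tree bottom-up:
Y(4) + W(12) → 16
16 + U(31) → 47
47 + T(56) → 103
R(74) + 103 → 177
The encoded length is the sum of every internal node's weight: 16 + 47 + 103 + 177 = 343 bits.

343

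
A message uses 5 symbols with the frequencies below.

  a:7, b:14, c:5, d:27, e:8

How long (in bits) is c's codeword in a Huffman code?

Build the tree from the bottom:
merge c(5) and a(7): 12
merge e(8) and 12: 20
merge b(14) and 20: 34
merge d(27) and 34: 61
c sits 4 levels below the root, so its codeword is 4 bits.

4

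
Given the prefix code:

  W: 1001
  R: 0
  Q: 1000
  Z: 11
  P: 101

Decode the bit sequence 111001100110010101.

Read left to right; each codeword is recognised as soon as it completes (prefix code):
  11→Z | 1001→W | 1001→W | 1001→W | 0→R | 101→P
Decoded message: ZWWWRP

ZWWWRP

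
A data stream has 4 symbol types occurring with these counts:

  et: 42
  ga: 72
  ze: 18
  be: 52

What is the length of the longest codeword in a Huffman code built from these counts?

3

Merge the two lowest-weight nodes at each step:
combine ze(18), et(42) → 60
combine be(52), 60 → 112
combine ga(72), 112 → 184
The rarest symbols sit at the bottom; the longest codeword is 3 bits.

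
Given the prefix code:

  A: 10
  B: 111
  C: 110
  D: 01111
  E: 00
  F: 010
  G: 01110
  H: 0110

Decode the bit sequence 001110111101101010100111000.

EBDHAAAGE

Read left to right; each codeword is recognised as soon as it completes (prefix code):
  00→E | 111→B | 01111→D | 0110→H | 10→A | 10→A | 10→A | 01110→G | 00→E
Decoded message: EBDHAAAGE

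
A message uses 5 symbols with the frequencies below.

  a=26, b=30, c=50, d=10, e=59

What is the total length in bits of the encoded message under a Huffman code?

Greedily combine the two least-frequent nodes:
merge d(10) and a(26): 36
merge b(30) and 36: 66
merge c(50) and e(59): 109
merge 66 and 109: 175
Total encoded bits = sum of merged weights = 36 + 66 + 109 + 175 = 386.

386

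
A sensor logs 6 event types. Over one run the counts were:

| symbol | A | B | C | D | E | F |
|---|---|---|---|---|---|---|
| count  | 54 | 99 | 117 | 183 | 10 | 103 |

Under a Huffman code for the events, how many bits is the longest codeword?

4

Merge the two lowest-weight nodes at each step:
E(10) + A(54) → 64
64 + B(99) → 163
F(103) + C(117) → 220
163 + D(183) → 346
220 + 346 → 566
Maximum depth reached is 4.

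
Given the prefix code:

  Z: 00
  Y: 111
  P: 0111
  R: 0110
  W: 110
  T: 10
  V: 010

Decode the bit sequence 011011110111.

RYTY

Read left to right; each codeword is recognised as soon as it completes (prefix code):
  0110→R | 111→Y | 10→T | 111→Y
Decoded message: RYTY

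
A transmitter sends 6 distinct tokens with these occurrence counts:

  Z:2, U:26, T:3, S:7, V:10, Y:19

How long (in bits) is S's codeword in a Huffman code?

4

Repeatedly merge the two smallest:
Z(2) + T(3) → 5
5 + S(7) → 12
V(10) + 12 → 22
Y(19) + 22 → 41
U(26) + 41 → 67
S's leaf is at depth 4, giving a 4-bit codeword.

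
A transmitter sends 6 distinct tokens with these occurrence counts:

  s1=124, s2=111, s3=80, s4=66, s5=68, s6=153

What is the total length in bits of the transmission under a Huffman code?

1529

Build the Huffman tree bottom-up:
combine s4(66), s5(68) → 134
combine s3(80), s2(111) → 191
combine s1(124), 134 → 258
combine s6(153), 191 → 344
combine 258, 344 → 602
Total encoded bits = sum of merged weights = 134 + 191 + 258 + 344 + 602 = 1529.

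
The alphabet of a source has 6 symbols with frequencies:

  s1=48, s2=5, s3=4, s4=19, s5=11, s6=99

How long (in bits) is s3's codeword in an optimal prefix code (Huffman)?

5

Huffman merges, smallest pair first:
s3(4) + s2(5) → 9
9 + s5(11) → 20
s4(19) + 20 → 39
39 + s1(48) → 87
87 + s6(99) → 186
s3's leaf is at depth 5, giving a 5-bit codeword.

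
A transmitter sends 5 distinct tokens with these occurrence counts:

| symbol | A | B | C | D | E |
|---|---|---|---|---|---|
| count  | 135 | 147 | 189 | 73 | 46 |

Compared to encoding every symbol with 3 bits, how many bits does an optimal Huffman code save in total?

471

Fixed-length: 3 bits × 590 symbols = 1770 bits.
Huffman merges:
E(46) + D(73) → 119
119 + A(135) → 254
B(147) + C(189) → 336
254 + 336 → 590
Huffman total = 119 + 254 + 336 + 590 = 1299 bits.
Saving = 1770 − 1299 = 471 bits.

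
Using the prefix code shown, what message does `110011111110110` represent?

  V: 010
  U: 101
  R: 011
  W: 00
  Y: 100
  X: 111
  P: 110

PRXPP

Read left to right; each codeword is recognised as soon as it completes (prefix code):
  110→P | 011→R | 111→X | 110→P | 110→P
Decoded message: PRXPP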